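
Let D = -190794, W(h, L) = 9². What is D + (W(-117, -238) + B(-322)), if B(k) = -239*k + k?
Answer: -114077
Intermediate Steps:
W(h, L) = 81
B(k) = -238*k
D + (W(-117, -238) + B(-322)) = -190794 + (81 - 238*(-322)) = -190794 + (81 + 76636) = -190794 + 76717 = -114077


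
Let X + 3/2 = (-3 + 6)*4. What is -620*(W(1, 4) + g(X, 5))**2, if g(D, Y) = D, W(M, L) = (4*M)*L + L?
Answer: -576755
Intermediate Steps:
W(M, L) = L + 4*L*M (W(M, L) = 4*L*M + L = L + 4*L*M)
X = 21/2 (X = -3/2 + (-3 + 6)*4 = -3/2 + 3*4 = -3/2 + 12 = 21/2 ≈ 10.500)
-620*(W(1, 4) + g(X, 5))**2 = -620*(4*(1 + 4*1) + 21/2)**2 = -620*(4*(1 + 4) + 21/2)**2 = -620*(4*5 + 21/2)**2 = -620*(20 + 21/2)**2 = -620*(61/2)**2 = -620*3721/4 = -576755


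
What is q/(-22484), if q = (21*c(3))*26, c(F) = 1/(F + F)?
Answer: -13/3212 ≈ -0.0040473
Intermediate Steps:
c(F) = 1/(2*F)
q = 91 (q = (21*((1/2)/3))*26 = (21*((1/2)*(1/3)))*26 = (21*(1/6))*26 = (7/2)*26 = 91)
q/(-22484) = 91/(-22484) = 91*(-1/22484) = -13/3212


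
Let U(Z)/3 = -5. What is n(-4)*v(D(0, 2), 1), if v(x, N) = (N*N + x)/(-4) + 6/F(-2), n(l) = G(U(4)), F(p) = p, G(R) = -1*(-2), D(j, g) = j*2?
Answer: -13/2 ≈ -6.5000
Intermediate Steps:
U(Z) = -15 (U(Z) = 3*(-5) = -15)
D(j, g) = 2*j
G(R) = 2
n(l) = 2
v(x, N) = -3 - x/4 - N²/4 (v(x, N) = (N*N + x)/(-4) + 6/(-2) = (N² + x)*(-¼) + 6*(-½) = (x + N²)*(-¼) - 3 = (-x/4 - N²/4) - 3 = -3 - x/4 - N²/4)
n(-4)*v(D(0, 2), 1) = 2*(-3 - 0/2 - ¼*1²) = 2*(-3 - ¼*0 - ¼*1) = 2*(-3 + 0 - ¼) = 2*(-13/4) = -13/2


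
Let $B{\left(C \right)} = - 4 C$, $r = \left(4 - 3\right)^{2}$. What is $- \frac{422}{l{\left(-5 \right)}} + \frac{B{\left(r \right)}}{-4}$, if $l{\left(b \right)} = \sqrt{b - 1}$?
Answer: $1 + \frac{211 i \sqrt{6}}{3} \approx 1.0 + 172.28 i$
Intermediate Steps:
$l{\left(b \right)} = \sqrt{-1 + b}$
$r = 1$ ($r = 1^{2} = 1$)
$- \frac{422}{l{\left(-5 \right)}} + \frac{B{\left(r \right)}}{-4} = - \frac{422}{\sqrt{-1 - 5}} + \frac{\left(-4\right) 1}{-4} = - \frac{422}{\sqrt{-6}} - -1 = - \frac{422}{i \sqrt{6}} + 1 = - 422 \left(- \frac{i \sqrt{6}}{6}\right) + 1 = \frac{211 i \sqrt{6}}{3} + 1 = 1 + \frac{211 i \sqrt{6}}{3}$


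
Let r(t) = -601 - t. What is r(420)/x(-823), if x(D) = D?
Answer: 1021/823 ≈ 1.2406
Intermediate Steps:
r(420)/x(-823) = (-601 - 1*420)/(-823) = (-601 - 420)*(-1/823) = -1021*(-1/823) = 1021/823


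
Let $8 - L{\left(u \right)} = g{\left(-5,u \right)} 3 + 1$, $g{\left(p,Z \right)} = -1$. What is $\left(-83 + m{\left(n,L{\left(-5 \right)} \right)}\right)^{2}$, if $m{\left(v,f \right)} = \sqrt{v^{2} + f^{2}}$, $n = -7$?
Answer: $\left(83 - \sqrt{149}\right)^{2} \approx 5011.7$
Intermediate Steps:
$L{\left(u \right)} = 10$ ($L{\left(u \right)} = 8 - \left(\left(-1\right) 3 + 1\right) = 8 - \left(-3 + 1\right) = 8 - -2 = 8 + 2 = 10$)
$m{\left(v,f \right)} = \sqrt{f^{2} + v^{2}}$
$\left(-83 + m{\left(n,L{\left(-5 \right)} \right)}\right)^{2} = \left(-83 + \sqrt{10^{2} + \left(-7\right)^{2}}\right)^{2} = \left(-83 + \sqrt{100 + 49}\right)^{2} = \left(-83 + \sqrt{149}\right)^{2}$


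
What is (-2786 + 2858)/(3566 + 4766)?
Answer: 18/2083 ≈ 0.0086414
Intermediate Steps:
(-2786 + 2858)/(3566 + 4766) = 72/8332 = 72*(1/8332) = 18/2083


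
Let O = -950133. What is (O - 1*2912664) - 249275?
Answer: -4112072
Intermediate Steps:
(O - 1*2912664) - 249275 = (-950133 - 1*2912664) - 249275 = (-950133 - 2912664) - 249275 = -3862797 - 249275 = -4112072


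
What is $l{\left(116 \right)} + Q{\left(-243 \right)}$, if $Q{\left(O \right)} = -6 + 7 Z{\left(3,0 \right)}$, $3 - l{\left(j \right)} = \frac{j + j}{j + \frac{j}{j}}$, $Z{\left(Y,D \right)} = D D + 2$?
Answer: $\frac{1055}{117} \approx 9.0171$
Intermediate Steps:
$Z{\left(Y,D \right)} = 2 + D^{2}$ ($Z{\left(Y,D \right)} = D^{2} + 2 = 2 + D^{2}$)
$l{\left(j \right)} = 3 - \frac{2 j}{1 + j}$ ($l{\left(j \right)} = 3 - \frac{j + j}{j + \frac{j}{j}} = 3 - \frac{2 j}{j + 1} = 3 - \frac{2 j}{1 + j}$)
$Q{\left(O \right)} = 8$ ($Q{\left(O \right)} = -6 + 7 \left(2 + 0^{2}\right) = -6 + 7 \left(2 + 0\right) = -6 + 7 \cdot 2 = -6 + 14 = 8$)
$l{\left(116 \right)} + Q{\left(-243 \right)} = \frac{3 + 116}{1 + 116} + 8 = \frac{1}{117} \cdot 119 + 8 = \frac{119}{117} + 8 = \frac{1055}{117}$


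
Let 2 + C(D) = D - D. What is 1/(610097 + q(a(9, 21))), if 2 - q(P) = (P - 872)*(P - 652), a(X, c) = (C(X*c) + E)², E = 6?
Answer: 1/65683 ≈ 1.5225e-5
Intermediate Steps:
C(D) = -2 (C(D) = -2 + (D - D) = -2 + 0 = -2)
a(X, c) = 16 (a(X, c) = (-2 + 6)² = 4² = 16)
q(P) = 2 - (-872 + P)*(-652 + P) (q(P) = 2 - (P - 872)*(P - 652) = 2 - (-872 + P)*(-652 + P))
1/(610097 + q(a(9, 21))) = 1/(610097 + (-568542 - 1*16² + 1524*16)) = 1/(610097 + (-568542 - 1*256 + 24384)) = 1/(610097 + (-568542 - 256 + 24384)) = 1/(610097 - 544414) = 1/65683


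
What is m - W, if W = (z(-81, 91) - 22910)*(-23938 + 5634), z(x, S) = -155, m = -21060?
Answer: -422202820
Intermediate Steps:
W = 422181760 (W = (-155 - 22910)*(-23938 + 5634) = -23065*(-18304) = 422181760)
m - W = -21060 - 1*422181760 = -21060 - 422181760 = -422202820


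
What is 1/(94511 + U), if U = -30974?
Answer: 1/63537 ≈ 1.5739e-5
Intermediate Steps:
1/(94511 + U) = 1/(94511 - 30974) = 1/63537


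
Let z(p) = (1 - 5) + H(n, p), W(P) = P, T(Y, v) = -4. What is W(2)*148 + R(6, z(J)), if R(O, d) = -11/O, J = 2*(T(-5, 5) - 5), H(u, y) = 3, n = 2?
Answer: 1765/6 ≈ 294.17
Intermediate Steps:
J = -18 (J = 2*(-4 - 5) = 2*(-9) = -18)
z(p) = -1 (z(p) = (1 - 5) + 3 = -4 + 3 = -1)
W(2)*148 + R(6, z(J)) = 2*148 - 11/6 = 296 - 11*1/6 = 296 - 11/6 = 1765/6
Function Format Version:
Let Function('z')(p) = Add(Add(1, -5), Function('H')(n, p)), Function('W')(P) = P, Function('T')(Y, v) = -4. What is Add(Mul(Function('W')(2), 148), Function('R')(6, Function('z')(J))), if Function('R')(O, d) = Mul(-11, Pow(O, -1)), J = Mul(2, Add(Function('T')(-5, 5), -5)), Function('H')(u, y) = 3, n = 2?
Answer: Rational(1765, 6) ≈ 294.17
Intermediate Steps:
J = -18 (J = Mul(2, Add(-4, -5)) = Mul(2, -9) = -18)
Function('z')(p) = -1 (Function('z')(p) = Add(Add(1, -5), 3) = Add(-4, 3) = -1)
Add(Mul(Function('W')(2), 148), Function('R')(6, Function('z')(J))) = Add(Mul(2, 148), Mul(-11, Pow(6, -1))) = Add(296, Mul(-11, Rational(1, 6))) = Add(296, Rational(-11, 6)) = Rational(1765, 6)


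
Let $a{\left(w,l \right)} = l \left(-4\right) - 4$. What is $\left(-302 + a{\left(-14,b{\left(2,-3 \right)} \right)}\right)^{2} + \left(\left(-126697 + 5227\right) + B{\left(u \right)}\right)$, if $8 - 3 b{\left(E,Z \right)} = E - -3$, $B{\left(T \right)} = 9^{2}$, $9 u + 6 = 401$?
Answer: $-25289$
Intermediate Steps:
$u = \frac{395}{9}$ ($u = - \frac{2}{3} + \frac{1}{9} \cdot 401 = - \frac{2}{3} + \frac{401}{9} = \frac{395}{9} \approx 43.889$)
$B{\left(T \right)} = 81$
$b{\left(E,Z \right)} = \frac{5}{3} - \frac{E}{3}$ ($b{\left(E,Z \right)} = \frac{8}{3} - \frac{E - -3}{3} = \frac{8}{3} - \frac{E + 3}{3} = \frac{8}{3} - \frac{3 + E}{3} = \frac{8}{3} - \left(1 + \frac{E}{3}\right) = \frac{5}{3} - \frac{E}{3}$)
$a{\left(w,l \right)} = -4 - 4 l$ ($a{\left(w,l \right)} = - 4 l - 4 = -4 - 4 l$)
$\left(-302 + a{\left(-14,b{\left(2,-3 \right)} \right)}\right)^{2} + \left(\left(-126697 + 5227\right) + B{\left(u \right)}\right) = \left(-302 - \left(4 + 4 \left(\frac{5}{3} - \frac{2}{3}\right)\right)\right)^{2} + \left(\left(-126697 + 5227\right) + 81\right) = \left(-302 - \left(4 + 4 \left(\frac{5}{3} - \frac{2}{3}\right)\right)\right)^{2} + \left(-121470 + 81\right) = \left(-302 - 8\right)^{2} - 121389 = \left(-310\right)^{2} - 121389 = 96100 - 121389 = -25289$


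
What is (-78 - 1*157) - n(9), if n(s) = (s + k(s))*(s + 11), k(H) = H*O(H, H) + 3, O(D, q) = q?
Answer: -2095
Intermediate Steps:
k(H) = 3 + H² (k(H) = H*H + 3 = H² + 3 = 3 + H²)
n(s) = (11 + s)*(3 + s + s²) (n(s) = (s + (3 + s²))*(s + 11) = (3 + s + s²)*(11 + s) = (11 + s)*(3 + s + s²))
(-78 - 1*157) - n(9) = (-78 - 1*157) - (33 + 9³ + 12*9² + 14*9) = (-78 - 157) - (33 + 729 + 12*81 + 126) = -235 - (33 + 729 + 972 + 126) = -235 - 1*1860 = -235 - 1860 = -2095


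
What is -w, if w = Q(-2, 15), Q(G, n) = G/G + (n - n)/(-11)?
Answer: -1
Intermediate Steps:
Q(G, n) = 1 (Q(G, n) = 1 + 0*(-1/11) = 1 + 0 = 1)
w = 1
-w = -1*1 = -1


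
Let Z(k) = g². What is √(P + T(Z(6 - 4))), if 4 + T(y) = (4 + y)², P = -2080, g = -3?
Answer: I*√1915 ≈ 43.761*I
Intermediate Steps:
Z(k) = 9 (Z(k) = (-3)² = 9)
T(y) = -4 + (4 + y)²
√(P + T(Z(6 - 4))) = √(-2080 + (-4 + (4 + 9)²)) = √(-2080 + (-4 + 13²)) = √(-2080 + (-4 + 169)) = √(-2080 + 165) = √(-1915) = I*√1915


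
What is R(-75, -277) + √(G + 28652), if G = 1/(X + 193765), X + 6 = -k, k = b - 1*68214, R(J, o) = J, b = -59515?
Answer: -75 + √185082132038461/80372 ≈ 94.269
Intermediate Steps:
k = -127729 (k = -59515 - 1*68214 = -59515 - 68214 = -127729)
X = 127723 (X = -6 - 1*(-127729) = -6 + 127729 = 127723)
G = 1/321488 (G = 1/(127723 + 193765) = 1/321488 ≈ 3.1105e-6)
R(-75, -277) + √(G + 28652) = -75 + √(1/321488 + 28652) = -75 + √(9211274177/321488) = -75 + √185082132038461/80372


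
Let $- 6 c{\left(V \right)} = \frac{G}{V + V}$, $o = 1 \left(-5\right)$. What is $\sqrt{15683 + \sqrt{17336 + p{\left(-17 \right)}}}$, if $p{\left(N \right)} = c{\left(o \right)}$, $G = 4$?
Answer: $\frac{\sqrt{3528675 + 15 \sqrt{3900615}}}{15} \approx 125.76$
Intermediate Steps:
$o = -5$
$c{\left(V \right)} = - \frac{1}{3 V}$ ($c{\left(V \right)} = - \frac{\frac{1}{V + V} 4}{6} = - \frac{\frac{1}{2 V} 4}{6} = - \frac{2 \frac{1}{V}}{6} = - \frac{1}{3 V}$)
$p{\left(N \right)} = \frac{1}{15}$ ($p{\left(N \right)} = - \frac{1}{3 \left(-5\right)} = \left(- \frac{1}{3}\right) \left(- \frac{1}{5}\right) = \frac{1}{15}$)
$\sqrt{15683 + \sqrt{17336 + p{\left(-17 \right)}}} = \sqrt{15683 + \sqrt{17336 + \frac{1}{15}}} = \sqrt{15683 + \sqrt{\frac{260041}{15}}} = \sqrt{15683 + \frac{\sqrt{3900615}}{15}}$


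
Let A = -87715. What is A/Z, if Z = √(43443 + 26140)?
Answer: -87715*√69583/69583 ≈ -332.52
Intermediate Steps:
Z = √69583 ≈ 263.79
A/Z = -87715*√69583/69583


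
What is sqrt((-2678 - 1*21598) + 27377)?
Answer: sqrt(3101) ≈ 55.687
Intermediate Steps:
sqrt((-2678 - 1*21598) + 27377) = sqrt((-2678 - 21598) + 27377) = sqrt(-24276 + 27377) = sqrt(3101)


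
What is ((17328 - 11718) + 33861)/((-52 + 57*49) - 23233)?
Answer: -39471/20492 ≈ -1.9262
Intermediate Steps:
((17328 - 11718) + 33861)/((-52 + 57*49) - 23233) = (5610 + 33861)/((-52 + 2793) - 23233) = 39471/(2741 - 23233) = 39471/(-20492) = 39471*(-1/20492) = -39471/20492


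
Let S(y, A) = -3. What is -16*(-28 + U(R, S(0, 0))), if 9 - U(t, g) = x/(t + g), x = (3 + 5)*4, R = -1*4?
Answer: 1616/7 ≈ 230.86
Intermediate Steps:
R = -4
x = 32 (x = 8*4 = 32)
U(t, g) = 9 - 32/(g + t) (U(t, g) = 9 - 32/(t + g) = 9 - 32/(g + t))
-16*(-28 + U(R, S(0, 0))) = -16*(-28 + (-32 + 9*(-3) + 9*(-4))/(-3 - 4)) = -16*(-28 + (-32 - 27 - 36)/(-7)) = -16*(-28 - 1/7*(-95)) = -16*(-28 + 95/7) = -16*(-101/7) = 1616/7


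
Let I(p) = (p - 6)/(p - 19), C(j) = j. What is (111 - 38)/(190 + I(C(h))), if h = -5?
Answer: 1752/4571 ≈ 0.38329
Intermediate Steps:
I(p) = (-6 + p)/(-19 + p)
(111 - 38)/(190 + I(C(h))) = (111 - 38)/(190 + (-6 - 5)/(-19 - 5)) = 73/(190 - 11/(-24)) = 73/(190 - 1/24*(-11)) = 73/(190 + 11/24) = 73/(4571/24) = 73*(24/4571) = 1752/4571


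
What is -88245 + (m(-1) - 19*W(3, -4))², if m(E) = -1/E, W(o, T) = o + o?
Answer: -75476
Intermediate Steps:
W(o, T) = 2*o
-88245 + (m(-1) - 19*W(3, -4))² = -88245 + (-1/(-1) - 38*3)² = -88245 + (-1*(-1) - 19*6)² = -88245 + (1 - 114)² = -88245 + (-113)² = -88245 + 12769 = -75476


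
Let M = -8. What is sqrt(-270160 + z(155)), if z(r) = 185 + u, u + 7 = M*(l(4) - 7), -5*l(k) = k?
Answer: I*sqrt(6747990)/5 ≈ 519.54*I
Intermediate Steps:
l(k) = -k/5
u = 277/5 (u = -7 - 8*(-1/5*4 - 7) = -7 - 8*(-4/5 - 7) = -7 - 8*(-39/5) = -7 + 312/5 = 277/5 ≈ 55.400)
z(r) = 1202/5 (z(r) = 185 + 277/5 = 1202/5)
sqrt(-270160 + z(155)) = sqrt(-270160 + 1202/5) = sqrt(-1349598/5) = I*sqrt(6747990)/5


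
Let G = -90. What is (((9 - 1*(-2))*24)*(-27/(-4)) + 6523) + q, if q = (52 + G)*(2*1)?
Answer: 8229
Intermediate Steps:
q = -76 (q = (52 - 90)*(2*1) = -38*2 = -76)
(((9 - 1*(-2))*24)*(-27/(-4)) + 6523) + q = (((9 - 1*(-2))*24)*(-27/(-4)) + 6523) - 76 = (((9 + 2)*24)*(-27*(-1/4)) + 6523) - 76 = ((11*24)*(27/4) + 6523) - 76 = (264*(27/4) + 6523) - 76 = (1782 + 6523) - 76 = 8305 - 76 = 8229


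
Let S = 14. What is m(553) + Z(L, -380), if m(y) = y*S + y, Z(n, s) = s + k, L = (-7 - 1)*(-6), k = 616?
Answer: 8531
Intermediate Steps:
L = 48 (L = -8*(-6) = 48)
Z(n, s) = 616 + s (Z(n, s) = s + 616 = 616 + s)
m(y) = 15*y (m(y) = y*14 + y = 14*y + y = 15*y)
m(553) + Z(L, -380) = 15*553 + (616 - 380) = 8295 + 236 = 8531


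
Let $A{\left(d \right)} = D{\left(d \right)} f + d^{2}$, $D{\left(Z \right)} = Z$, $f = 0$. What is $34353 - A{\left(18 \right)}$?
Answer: $34029$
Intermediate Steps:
$A{\left(d \right)} = d^{2}$ ($A{\left(d \right)} = d 0 + d^{2} = 0 + d^{2} = d^{2}$)
$34353 - A{\left(18 \right)} = 34353 - 18^{2} = 34353 - 324 = 34029$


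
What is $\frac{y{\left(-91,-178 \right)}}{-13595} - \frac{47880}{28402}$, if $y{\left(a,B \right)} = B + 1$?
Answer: $- \frac{322950723}{193062595} \approx -1.6728$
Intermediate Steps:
$y{\left(a,B \right)} = 1 + B$
$\frac{y{\left(-91,-178 \right)}}{-13595} - \frac{47880}{28402} = \frac{1 - 178}{-13595} - \frac{47880}{28402} = \left(-177\right) \left(- \frac{1}{13595}\right) - \frac{23940}{14201} = \frac{177}{13595} - \frac{23940}{14201} = - \frac{322950723}{193062595}$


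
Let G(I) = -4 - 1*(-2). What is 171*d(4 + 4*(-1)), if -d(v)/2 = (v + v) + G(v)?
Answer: 684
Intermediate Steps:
G(I) = -2 (G(I) = -4 + 2 = -2)
d(v) = 4 - 4*v (d(v) = -2*((v + v) - 2) = -2*(2*v - 2) = -2*(-2 + 2*v) = 4 - 4*v)
171*d(4 + 4*(-1)) = 171*(4 - 4*(4 + 4*(-1))) = 171*(4 - 4*(4 - 4)) = 171*(4 - 4*0) = 171*(4 + 0) = 171*4 = 684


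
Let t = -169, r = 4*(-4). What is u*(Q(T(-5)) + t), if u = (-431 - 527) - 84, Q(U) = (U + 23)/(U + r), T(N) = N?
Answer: 1238938/7 ≈ 1.7699e+5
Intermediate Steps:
r = -16
Q(U) = (23 + U)/(-16 + U) (Q(U) = (U + 23)/(U - 16) = (23 + U)/(-16 + U))
u = -1042 (u = -958 - 84 = -1042)
u*(Q(T(-5)) + t) = -1042*((23 - 5)/(-16 - 5) - 169) = -1042*(18/(-21) - 169) = -1042*(-1/21*18 - 169) = -1042*(-6/7 - 169) = -1042*(-1189/7) = 1238938/7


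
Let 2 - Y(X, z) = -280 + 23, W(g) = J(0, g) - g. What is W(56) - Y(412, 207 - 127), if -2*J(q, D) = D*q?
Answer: -315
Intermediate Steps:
J(q, D) = -D*q/2
W(g) = -g (W(g) = -½*g*0 - g = 0 - g = -g)
Y(X, z) = 259 (Y(X, z) = 2 - (-280 + 23) = 2 - 1*(-257) = 2 + 257 = 259)
W(56) - Y(412, 207 - 127) = -1*56 - 1*259 = -56 - 259 = -315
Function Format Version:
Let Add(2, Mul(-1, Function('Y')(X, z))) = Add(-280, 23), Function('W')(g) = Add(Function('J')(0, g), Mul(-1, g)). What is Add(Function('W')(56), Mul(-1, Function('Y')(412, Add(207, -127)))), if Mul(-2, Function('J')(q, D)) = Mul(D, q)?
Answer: -315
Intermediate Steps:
Function('J')(q, D) = Mul(Rational(-1, 2), D, q) (Function('J')(q, D) = Mul(Rational(-1, 2), Mul(D, q)) = Mul(Rational(-1, 2), D, q))
Function('W')(g) = Mul(-1, g) (Function('W')(g) = Add(Mul(Rational(-1, 2), g, 0), Mul(-1, g)) = Add(0, Mul(-1, g)) = Mul(-1, g))
Function('Y')(X, z) = 259 (Function('Y')(X, z) = Add(2, Mul(-1, Add(-280, 23))) = Add(2, Mul(-1, -257)) = Add(2, 257) = 259)
Add(Function('W')(56), Mul(-1, Function('Y')(412, Add(207, -127)))) = Add(Mul(-1, 56), Mul(-1, 259)) = Add(-56, -259) = -315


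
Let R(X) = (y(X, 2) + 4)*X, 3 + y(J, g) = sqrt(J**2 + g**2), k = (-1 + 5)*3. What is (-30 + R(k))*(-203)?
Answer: 3654 - 4872*sqrt(37) ≈ -25981.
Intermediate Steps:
k = 12 (k = 4*3 = 12)
y(J, g) = -3 + sqrt(J**2 + g**2)
R(X) = X*(1 + sqrt(4 + X**2)) (R(X) = ((-3 + sqrt(X**2 + 2**2)) + 4)*X = ((-3 + sqrt(X**2 + 4)) + 4)*X = ((-3 + sqrt(4 + X**2)) + 4)*X = (1 + sqrt(4 + X**2))*X = X*(1 + sqrt(4 + X**2)))
(-30 + R(k))*(-203) = (-30 + 12*(1 + sqrt(4 + 12**2)))*(-203) = (-30 + 12*(1 + sqrt(4 + 144)))*(-203) = (-30 + 12*(1 + sqrt(148)))*(-203) = (-30 + 12*(1 + 2*sqrt(37)))*(-203) = (-30 + (12 + 24*sqrt(37)))*(-203) = (-18 + 24*sqrt(37))*(-203) = 3654 - 4872*sqrt(37)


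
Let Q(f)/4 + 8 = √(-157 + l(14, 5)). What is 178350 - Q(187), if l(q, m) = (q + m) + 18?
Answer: 178382 - 8*I*√30 ≈ 1.7838e+5 - 43.818*I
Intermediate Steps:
l(q, m) = 18 + m + q (l(q, m) = (m + q) + 18 = 18 + m + q)
Q(f) = -32 + 8*I*√30 (Q(f) = -32 + 4*√(-157 + (18 + 5 + 14)) = -32 + 4*√(-157 + 37) = -32 + 4*√(-120) = -32 + 4*(2*I*√30) = -32 + 8*I*√30)
178350 - Q(187) = 178350 - (-32 + 8*I*√30) = 178350 + (32 - 8*I*√30) = 178382 - 8*I*√30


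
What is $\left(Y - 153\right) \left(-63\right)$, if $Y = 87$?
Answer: $4158$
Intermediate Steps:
$\left(Y - 153\right) \left(-63\right) = \left(87 - 153\right) \left(-63\right) = \left(-66\right) \left(-63\right) = 4158$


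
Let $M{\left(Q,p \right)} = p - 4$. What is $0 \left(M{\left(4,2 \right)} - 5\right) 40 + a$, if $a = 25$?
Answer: $25$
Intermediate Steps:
$M{\left(Q,p \right)} = -4 + p$
$0 \left(M{\left(4,2 \right)} - 5\right) 40 + a = 0 \left(\left(-4 + 2\right) - 5\right) 40 + 25 = 0 \left(-2 - 5\right) 40 + 25 = 0 \left(-7\right) 40 + 25 = 0 \cdot 40 + 25 = 0 + 25 = 25$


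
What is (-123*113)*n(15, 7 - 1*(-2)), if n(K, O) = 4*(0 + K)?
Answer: -833940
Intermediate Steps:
n(K, O) = 4*K
(-123*113)*n(15, 7 - 1*(-2)) = (-123*113)*(4*15) = -13899*60 = -833940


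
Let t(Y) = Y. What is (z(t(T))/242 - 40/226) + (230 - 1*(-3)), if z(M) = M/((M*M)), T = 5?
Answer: 31834003/136730 ≈ 232.82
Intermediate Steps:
z(M) = 1/M (z(M) = M/(M**2) = M/M**2 = 1/M)
(z(t(T))/242 - 40/226) + (230 - 1*(-3)) = (1/(5*242) - 40/226) + (230 - 1*(-3)) = ((1/5)*(1/242) - 40*1/226) + (230 + 3) = (1/1210 - 20/113) + 233 = -24087/136730 + 233 = 31834003/136730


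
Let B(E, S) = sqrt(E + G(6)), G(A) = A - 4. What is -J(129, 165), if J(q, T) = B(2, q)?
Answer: -2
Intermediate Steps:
G(A) = -4 + A
B(E, S) = sqrt(2 + E) (B(E, S) = sqrt(E + (-4 + 6)) = sqrt(E + 2) = sqrt(2 + E))
J(q, T) = 2 (J(q, T) = sqrt(2 + 2) = sqrt(4) = 2)
-J(129, 165) = -1*2 = -2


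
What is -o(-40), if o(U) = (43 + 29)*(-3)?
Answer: 216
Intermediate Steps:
o(U) = -216 (o(U) = 72*(-3) = -216)
-o(-40) = -1*(-216) = 216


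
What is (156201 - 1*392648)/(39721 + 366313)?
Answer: -236447/406034 ≈ -0.58233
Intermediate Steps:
(156201 - 1*392648)/(39721 + 366313) = (156201 - 392648)/406034 = -236447*1/406034 = -236447/406034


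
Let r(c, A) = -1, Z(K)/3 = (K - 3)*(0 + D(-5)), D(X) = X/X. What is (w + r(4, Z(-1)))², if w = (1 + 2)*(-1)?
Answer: 16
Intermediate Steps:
w = -3 (w = 3*(-1) = -3)
D(X) = 1
Z(K) = -9 + 3*K (Z(K) = 3*((K - 3)*(0 + 1)) = 3*((-3 + K)*1) = 3*(-3 + K) = -9 + 3*K)
(w + r(4, Z(-1)))² = (-3 - 1)² = (-4)² = 16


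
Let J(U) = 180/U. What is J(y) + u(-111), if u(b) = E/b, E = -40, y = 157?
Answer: 26260/17427 ≈ 1.5069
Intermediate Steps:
u(b) = -40/b
J(y) + u(-111) = 180/157 - 40/(-111) = 180*(1/157) - 40*(-1/111) = 180/157 + 40/111 = 26260/17427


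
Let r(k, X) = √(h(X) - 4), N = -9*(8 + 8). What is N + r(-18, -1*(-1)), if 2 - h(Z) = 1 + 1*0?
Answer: -144 + I*√3 ≈ -144.0 + 1.732*I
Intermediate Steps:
h(Z) = 1 (h(Z) = 2 - (1 + 1*0) = 2 - (1 + 0) = 2 - 1*1 = 2 - 1 = 1)
N = -144 (N = -9*16 = -144)
r(k, X) = I*√3 (r(k, X) = √(1 - 4) = √(-3) = I*√3)
N + r(-18, -1*(-1)) = -144 + I*√3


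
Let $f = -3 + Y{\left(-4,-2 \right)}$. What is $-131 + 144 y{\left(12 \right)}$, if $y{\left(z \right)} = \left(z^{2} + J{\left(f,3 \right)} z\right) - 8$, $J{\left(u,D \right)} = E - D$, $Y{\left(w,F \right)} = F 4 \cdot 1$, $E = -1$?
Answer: $12541$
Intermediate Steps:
$Y{\left(w,F \right)} = 4 F$ ($Y{\left(w,F \right)} = 4 F 1 = 4 F$)
$f = -11$ ($f = -3 + 4 \left(-2\right) = -3 - 8 = -11$)
$J{\left(u,D \right)} = -1 - D$
$y{\left(z \right)} = -8 + z^{2} - 4 z$ ($y{\left(z \right)} = \left(z^{2} + \left(-1 - 3\right) z\right) - 8 = \left(z^{2} - 4 z\right) - 8 = -8 + z^{2} - 4 z$)
$-131 + 144 y{\left(12 \right)} = -131 + 144 \left(-8 + 12^{2} - 48\right) = -131 + 144 \left(-8 + 144 - 48\right) = -131 + 144 \cdot 88 = -131 + 12672 = 12541$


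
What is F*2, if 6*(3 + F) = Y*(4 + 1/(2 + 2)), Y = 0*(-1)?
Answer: -6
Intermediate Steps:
Y = 0
F = -3 (F = -3 + (0*(4 + 1/(2 + 2)))/6 = -3 + (0*(4 + 1/4))/6 = -3 + (0*(17/4))/6 = -3 + (1/6)*0 = -3 + 0 = -3)
F*2 = -3*2 = -6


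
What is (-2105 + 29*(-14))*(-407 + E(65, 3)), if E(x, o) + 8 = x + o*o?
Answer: 856251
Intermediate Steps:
E(x, o) = -8 + x + o² (E(x, o) = -8 + (x + o*o) = -8 + (x + o²) = -8 + x + o²)
(-2105 + 29*(-14))*(-407 + E(65, 3)) = (-2105 + 29*(-14))*(-407 + (-8 + 65 + 3²)) = (-2105 - 406)*(-407 + (-8 + 65 + 9)) = -2511*(-407 + 66) = -2511*(-341) = 856251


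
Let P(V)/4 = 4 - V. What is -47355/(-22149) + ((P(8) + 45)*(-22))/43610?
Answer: 341836748/160986315 ≈ 2.1234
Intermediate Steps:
P(V) = 16 - 4*V (P(V) = 4*(4 - V) = 16 - 4*V)
-47355/(-22149) + ((P(8) + 45)*(-22))/43610 = -47355/(-22149) + (((16 - 4*8) + 45)*(-22))/43610 = -47355*(-1/22149) + (((16 - 32) + 45)*(-22))*(1/43610) = 15785/7383 + ((-16 + 45)*(-22))*(1/43610) = 15785/7383 + (29*(-22))*(1/43610) = 15785/7383 - 638*1/43610 = 15785/7383 - 319/21805 = 341836748/160986315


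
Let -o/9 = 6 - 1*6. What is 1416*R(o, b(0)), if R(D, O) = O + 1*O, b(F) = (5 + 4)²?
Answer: 229392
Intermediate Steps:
b(F) = 81 (b(F) = 9² = 81)
o = 0 (o = -9*(6 - 1*6) = -9*(6 - 6) = -9*0 = 0)
R(D, O) = 2*O (R(D, O) = O + O = 2*O)
1416*R(o, b(0)) = 1416*(2*81) = 1416*162 = 229392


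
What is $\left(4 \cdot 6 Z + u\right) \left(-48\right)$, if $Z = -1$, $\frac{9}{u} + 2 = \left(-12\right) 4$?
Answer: $\frac{29016}{25} \approx 1160.6$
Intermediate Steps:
$u = - \frac{9}{50}$ ($u = \frac{9}{-2 - 48} = \frac{9}{-50} = 9 \left(- \frac{1}{50}\right) = - \frac{9}{50} \approx -0.18$)
$\left(4 \cdot 6 Z + u\right) \left(-48\right) = \left(4 \cdot 6 \left(-1\right) - \frac{9}{50}\right) \left(-48\right) = \left(24 \left(-1\right) - \frac{9}{50}\right) \left(-48\right) = \left(-24 - \frac{9}{50}\right) \left(-48\right) = \left(- \frac{1209}{50}\right) \left(-48\right) = \frac{29016}{25}$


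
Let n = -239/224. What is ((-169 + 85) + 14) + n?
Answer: -15919/224 ≈ -71.067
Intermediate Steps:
n = -239/224 (n = -239*1/224 = -239/224 ≈ -1.0670)
((-169 + 85) + 14) + n = ((-169 + 85) + 14) - 239/224 = (-84 + 14) - 239/224 = -70 - 239/224 = -15919/224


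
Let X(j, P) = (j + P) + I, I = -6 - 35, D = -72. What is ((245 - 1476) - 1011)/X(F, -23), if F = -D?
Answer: -1121/4 ≈ -280.25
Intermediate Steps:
I = -41
F = 72 (F = -1*(-72) = 72)
X(j, P) = -41 + P + j (X(j, P) = (j + P) - 41 = (P + j) - 41 = -41 + P + j)
((245 - 1476) - 1011)/X(F, -23) = ((245 - 1476) - 1011)/(-41 - 23 + 72) = (-1231 - 1011)/8 = -2242*1/8 = -1121/4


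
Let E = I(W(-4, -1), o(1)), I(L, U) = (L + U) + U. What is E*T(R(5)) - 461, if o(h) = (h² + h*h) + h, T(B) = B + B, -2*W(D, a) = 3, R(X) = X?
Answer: -416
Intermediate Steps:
W(D, a) = -3/2 (W(D, a) = -½*3 = -3/2)
T(B) = 2*B
o(h) = h + 2*h² (o(h) = (h² + h²) + h = 2*h² + h = h + 2*h²)
I(L, U) = L + 2*U
E = 9/2 (E = -3/2 + 2*(1*(1 + 2*1)) = -3/2 + 2*(1*(1 + 2)) = -3/2 + 2*(1*3) = -3/2 + 2*3 = -3/2 + 6 = 9/2 ≈ 4.5000)
E*T(R(5)) - 461 = 9*(2*5)/2 - 461 = (9/2)*10 - 461 = 45 - 461 = -416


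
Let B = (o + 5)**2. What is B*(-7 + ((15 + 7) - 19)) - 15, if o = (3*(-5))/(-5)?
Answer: -271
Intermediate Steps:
o = 3 (o = -15*(-1/5) = 3)
B = 64 (B = (3 + 5)**2 = 8**2 = 64)
B*(-7 + ((15 + 7) - 19)) - 15 = 64*(-7 + ((15 + 7) - 19)) - 15 = 64*(-7 + (22 - 19)) - 15 = 64*(-7 + 3) - 15 = 64*(-4) - 15 = -256 - 15 = -271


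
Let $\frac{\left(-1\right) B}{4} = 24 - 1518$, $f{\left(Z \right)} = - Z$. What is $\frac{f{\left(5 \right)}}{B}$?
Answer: $- \frac{5}{5976} \approx -0.00083668$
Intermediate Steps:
$B = 5976$ ($B = - 4 \left(24 - 1518\right) = \left(-4\right) \left(-1494\right) = 5976$)
$\frac{f{\left(5 \right)}}{B} = \frac{\left(-1\right) 5}{5976} = \left(-5\right) \frac{1}{5976} = - \frac{5}{5976}$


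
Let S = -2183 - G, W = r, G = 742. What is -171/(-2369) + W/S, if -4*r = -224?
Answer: 367511/6929325 ≈ 0.053037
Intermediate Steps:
r = 56 (r = -¼*(-224) = 56)
W = 56
S = -2925 (S = -2183 - 1*742 = -2183 - 742 = -2925)
-171/(-2369) + W/S = -171/(-2369) + 56/(-2925) = -171*(-1/2369) + 56*(-1/2925) = 171/2369 - 56/2925 = 367511/6929325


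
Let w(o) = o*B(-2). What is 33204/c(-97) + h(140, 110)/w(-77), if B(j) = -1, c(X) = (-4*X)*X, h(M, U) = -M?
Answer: -279491/103499 ≈ -2.7004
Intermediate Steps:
c(X) = -4*X²
w(o) = -o (w(o) = o*(-1) = -o)
33204/c(-97) + h(140, 110)/w(-77) = 33204/((-4*(-97)²)) + (-1*140)/((-1*(-77))) = 33204/((-4*9409)) - 140/77 = 33204/(-37636) - 140*1/77 = 33204*(-1/37636) - 20/11 = -8301/9409 - 20/11 = -279491/103499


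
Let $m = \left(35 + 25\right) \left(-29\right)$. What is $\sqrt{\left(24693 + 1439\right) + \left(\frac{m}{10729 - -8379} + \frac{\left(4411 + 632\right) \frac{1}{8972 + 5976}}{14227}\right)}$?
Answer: $\frac{\sqrt{4010945452029708711859685}}{12389044406} \approx 161.65$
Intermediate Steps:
$m = -1740$ ($m = 60 \left(-29\right) = -1740$)
$\sqrt{\left(24693 + 1439\right) + \left(\frac{m}{10729 - -8379} + \frac{\left(4411 + 632\right) \frac{1}{8972 + 5976}}{14227}\right)} = \sqrt{\left(24693 + 1439\right) + \left(- \frac{1740}{10729 - -8379} + \frac{\left(4411 + 632\right) \frac{1}{8972 + 5976}}{14227}\right)} = \sqrt{26132 + \left(- \frac{1740}{10729 + 8379} + \frac{5043}{14948} \cdot \frac{1}{14227}\right)} = \sqrt{26132 - \left(\frac{435}{4777} - 5043 \cdot \frac{1}{14948} \cdot \frac{1}{14227}\right)} = \sqrt{26132 + \left(\left(-1740\right) \frac{1}{19108} + \frac{5043}{14948} \cdot \frac{1}{14227}\right)} = \sqrt{26132 + \left(- \frac{435}{4777} + \frac{123}{5186956}\right)} = \sqrt{26132 - \frac{2255738289}{24778088812}} = \sqrt{\frac{647498761096895}{24778088812}} = \frac{\sqrt{4010945452029708711859685}}{12389044406}$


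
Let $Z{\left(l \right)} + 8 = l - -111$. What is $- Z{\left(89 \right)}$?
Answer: $-192$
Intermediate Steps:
$Z{\left(l \right)} = 103 + l$ ($Z{\left(l \right)} = -8 + \left(l - -111\right) = -8 + \left(l + 111\right) = -8 + \left(111 + l\right) = 103 + l$)
$- Z{\left(89 \right)} = - (103 + 89) = \left(-1\right) 192 = -192$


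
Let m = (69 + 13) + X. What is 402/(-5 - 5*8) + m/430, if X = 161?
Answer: -2159/258 ≈ -8.3682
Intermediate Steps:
m = 243 (m = (69 + 13) + 161 = 82 + 161 = 243)
402/(-5 - 5*8) + m/430 = 402/(-5 - 5*8) + 243/430 = 402/(-5 - 40) + 243*(1/430) = 402/(-45) + 243/430 = 402*(-1/45) + 243/430 = -134/15 + 243/430 = -2159/258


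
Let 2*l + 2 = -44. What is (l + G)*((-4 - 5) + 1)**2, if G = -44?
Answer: -4288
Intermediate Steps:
l = -23 (l = -1 + (1/2)*(-44) = -1 - 22 = -23)
(l + G)*((-4 - 5) + 1)**2 = (-23 - 44)*((-4 - 5) + 1)**2 = -67*(-9 + 1)**2 = -67*(-8)**2 = -67*64 = -4288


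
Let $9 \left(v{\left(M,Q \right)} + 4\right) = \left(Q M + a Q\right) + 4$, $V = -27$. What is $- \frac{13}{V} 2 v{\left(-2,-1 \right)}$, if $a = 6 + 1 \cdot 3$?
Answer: $- \frac{338}{81} \approx -4.1728$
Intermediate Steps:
$a = 9$ ($a = 6 + 3 = 9$)
$v{\left(M,Q \right)} = - \frac{32}{9} + Q + \frac{M Q}{9}$ ($v{\left(M,Q \right)} = -4 + \frac{\left(Q M + 9 Q\right) + 4}{9} = -4 + \frac{\left(M Q + 9 Q\right) + 4}{9} = -4 + \frac{\left(9 Q + M Q\right) + 4}{9} = -4 + \frac{4 + 9 Q + M Q}{9} = -4 + \left(\frac{4}{9} + Q + \frac{M Q}{9}\right) = - \frac{32}{9} + Q + \frac{M Q}{9}$)
$- \frac{13}{V} 2 v{\left(-2,-1 \right)} = - \frac{13}{-27} \cdot 2 \left(- \frac{32}{9} - 1 + \frac{1}{9} \left(-2\right) \left(-1\right)\right) = \left(-13\right) \left(- \frac{1}{27}\right) 2 \left(- \frac{32}{9} - 1 + \frac{2}{9}\right) = \frac{13}{27} \cdot 2 \left(- \frac{13}{3}\right) = \frac{26}{27} \left(- \frac{13}{3}\right) = - \frac{338}{81}$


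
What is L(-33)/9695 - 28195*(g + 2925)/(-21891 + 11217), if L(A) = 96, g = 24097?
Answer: 3693239455627/51742215 ≈ 71378.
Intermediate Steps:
L(-33)/9695 - 28195*(g + 2925)/(-21891 + 11217) = 96/9695 - 28195*(24097 + 2925)/(-21891 + 11217) = 96*(1/9695) - 28195/((-10674/27022)) = 96/9695 - 28195/((-10674*1/27022)) = 96/9695 - 28195/(-5337/13511) = 96/9695 - 28195*(-13511/5337) = 96/9695 + 380942645/5337 = 3693239455627/51742215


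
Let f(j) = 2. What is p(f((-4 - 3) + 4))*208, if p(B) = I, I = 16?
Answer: 3328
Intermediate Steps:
p(B) = 16
p(f((-4 - 3) + 4))*208 = 16*208 = 3328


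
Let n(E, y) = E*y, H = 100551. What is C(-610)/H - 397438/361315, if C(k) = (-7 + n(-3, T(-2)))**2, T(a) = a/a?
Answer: -39926656838/36330584565 ≈ -1.0990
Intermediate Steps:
T(a) = 1
C(k) = 100 (C(k) = (-7 - 3*1)**2 = (-7 - 3)**2 = (-10)**2 = 100)
C(-610)/H - 397438/361315 = 100/100551 - 397438/361315 = -39926656838/36330584565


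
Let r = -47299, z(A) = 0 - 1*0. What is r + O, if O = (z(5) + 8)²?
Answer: -47235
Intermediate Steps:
z(A) = 0 (z(A) = 0 + 0 = 0)
O = 64 (O = (0 + 8)² = 8² = 64)
r + O = -47299 + 64 = -47235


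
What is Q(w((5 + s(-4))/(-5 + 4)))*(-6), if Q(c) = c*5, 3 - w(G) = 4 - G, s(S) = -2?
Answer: 120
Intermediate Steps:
w(G) = -1 + G (w(G) = 3 - (4 - G) = 3 + (-4 + G) = -1 + G)
Q(c) = 5*c
Q(w((5 + s(-4))/(-5 + 4)))*(-6) = (5*(-1 + (5 - 2)/(-5 + 4)))*(-6) = (5*(-1 + 3/(-1)))*(-6) = (5*(-1 + 3*(-1)))*(-6) = (5*(-1 - 3))*(-6) = (5*(-4))*(-6) = -20*(-6) = 120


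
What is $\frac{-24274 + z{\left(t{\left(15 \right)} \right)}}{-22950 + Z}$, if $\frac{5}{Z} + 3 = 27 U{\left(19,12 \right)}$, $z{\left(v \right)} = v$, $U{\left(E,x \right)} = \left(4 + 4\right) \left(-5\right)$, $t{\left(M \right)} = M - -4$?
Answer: $\frac{5253633}{4970971} \approx 1.0569$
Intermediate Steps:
$t{\left(M \right)} = 4 + M$ ($t{\left(M \right)} = M + 4 = 4 + M$)
$U{\left(E,x \right)} = -40$ ($U{\left(E,x \right)} = 8 \left(-5\right) = -40$)
$Z = - \frac{5}{1083}$ ($Z = \frac{5}{-3 + 27 \left(-40\right)} = \frac{5}{-3 - 1080} = \frac{5}{-1083} = 5 \left(- \frac{1}{1083}\right) = - \frac{5}{1083} \approx -0.0046168$)
$\frac{-24274 + z{\left(t{\left(15 \right)} \right)}}{-22950 + Z} = \frac{-24274 + \left(4 + 15\right)}{-22950 - \frac{5}{1083}} = \frac{-24274 + 19}{- \frac{24854855}{1083}} = \left(-24255\right) \left(- \frac{1083}{24854855}\right) = \frac{5253633}{4970971}$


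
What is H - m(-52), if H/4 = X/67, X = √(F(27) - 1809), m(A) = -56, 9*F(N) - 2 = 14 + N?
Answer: 56 + 4*I*√16238/201 ≈ 56.0 + 2.5359*I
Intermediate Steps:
F(N) = 16/9 + N/9 (F(N) = 2/9 + (14 + N)/9 = 2/9 + (14/9 + N/9) = 16/9 + N/9)
X = I*√16238/3 (X = √((16/9 + (⅑)*27) - 1809) = √((16/9 + 3) - 1809) = √(43/9 - 1809) = √(-16238/9) = I*√16238/3 ≈ 42.476*I)
H = 4*I*√16238/201 (H = 4*((I*√16238/3)/67) = 4*((I*√16238/3)*(1/67)) = 4*(I*√16238/201) = 4*I*√16238/201 ≈ 2.5359*I)
H - m(-52) = 4*I*√16238/201 - 1*(-56) = 4*I*√16238/201 + 56 = 56 + 4*I*√16238/201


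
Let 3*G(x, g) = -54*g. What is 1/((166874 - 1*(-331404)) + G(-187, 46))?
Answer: 1/497450 ≈ 2.0103e-6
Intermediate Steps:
G(x, g) = -18*g (G(x, g) = (-54*g)/3 = -18*g)
1/((166874 - 1*(-331404)) + G(-187, 46)) = 1/((166874 - 1*(-331404)) - 18*46) = 1/((166874 + 331404) - 828) = 1/(498278 - 828) = 1/497450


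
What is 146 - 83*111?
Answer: -9067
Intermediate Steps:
146 - 83*111 = 146 - 9213 = -9067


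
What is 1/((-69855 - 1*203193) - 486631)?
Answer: -1/759679 ≈ -1.3163e-6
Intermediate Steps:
1/((-69855 - 1*203193) - 486631) = 1/((-69855 - 203193) - 486631) = 1/(-273048 - 486631) = 1/(-759679) = -1/759679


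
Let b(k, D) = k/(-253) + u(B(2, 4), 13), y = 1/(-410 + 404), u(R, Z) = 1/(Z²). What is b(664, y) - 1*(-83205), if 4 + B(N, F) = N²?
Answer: 3557484222/42757 ≈ 83202.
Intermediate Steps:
B(N, F) = -4 + N²
u(R, Z) = Z⁻²
y = -⅙ (y = 1/(-6) = -⅙ ≈ -0.16667)
b(k, D) = 1/169 - k/253 (b(k, D) = k/(-253) + 13⁻² = -k/253 + 1/169 = 1/169 - k/253)
b(664, y) - 1*(-83205) = (1/169 - 1/253*664) - 1*(-83205) = (1/169 - 664/253) + 83205 = -111963/42757 + 83205 = 3557484222/42757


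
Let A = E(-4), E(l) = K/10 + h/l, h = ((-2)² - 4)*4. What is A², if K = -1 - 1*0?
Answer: 1/100 ≈ 0.010000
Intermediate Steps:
K = -1 (K = -1 + 0 = -1)
h = 0 (h = (4 - 4)*4 = 0*4 = 0)
E(l) = -⅒ (E(l) = -1/10 + 0/l = -1*⅒ + 0 = -⅒ + 0 = -⅒)
A = -⅒ ≈ -0.10000
A² = (-⅒)² = 1/100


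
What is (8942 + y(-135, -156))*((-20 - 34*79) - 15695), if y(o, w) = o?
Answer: -162057607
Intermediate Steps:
(8942 + y(-135, -156))*((-20 - 34*79) - 15695) = (8942 - 135)*((-20 - 34*79) - 15695) = 8807*((-20 - 2686) - 15695) = 8807*(-2706 - 15695) = 8807*(-18401) = -162057607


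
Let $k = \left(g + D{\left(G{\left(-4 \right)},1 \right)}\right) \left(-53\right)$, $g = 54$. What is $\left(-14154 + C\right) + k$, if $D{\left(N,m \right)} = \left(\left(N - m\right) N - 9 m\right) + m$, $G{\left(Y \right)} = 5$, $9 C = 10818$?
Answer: $-16450$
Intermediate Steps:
$C = 1202$ ($C = \frac{1}{9} \cdot 10818 = 1202$)
$D{\left(N,m \right)} = - 8 m + N \left(N - m\right)$ ($D{\left(N,m \right)} = \left(N \left(N - m\right) - 9 m\right) + m = \left(- 9 m + N \left(N - m\right)\right) + m = - 8 m + N \left(N - m\right)$)
$k = -3498$ ($k = \left(54 - \left(8 - 25 + 5\right)\right) \left(-53\right) = \left(54 - -12\right) \left(-53\right) = \left(54 + 12\right) \left(-53\right) = 66 \left(-53\right) = -3498$)
$\left(-14154 + C\right) + k = \left(-14154 + 1202\right) - 3498 = -12952 - 3498 = -16450$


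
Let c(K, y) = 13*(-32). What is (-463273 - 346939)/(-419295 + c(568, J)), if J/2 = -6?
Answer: 810212/419711 ≈ 1.9304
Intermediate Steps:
J = -12 (J = 2*(-6) = -12)
c(K, y) = -416
(-463273 - 346939)/(-419295 + c(568, J)) = (-463273 - 346939)/(-419295 - 416) = -810212/(-419711) = -810212*(-1/419711) = 810212/419711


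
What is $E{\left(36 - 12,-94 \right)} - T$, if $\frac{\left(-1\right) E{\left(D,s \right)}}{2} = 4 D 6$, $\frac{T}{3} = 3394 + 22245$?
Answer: $-78069$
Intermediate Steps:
$T = 76917$ ($T = 3 \left(3394 + 22245\right) = 3 \cdot 25639 = 76917$)
$E{\left(D,s \right)} = - 48 D$ ($E{\left(D,s \right)} = - 2 \cdot 4 D 6 = - 2 \cdot 24 D = - 48 D$)
$E{\left(36 - 12,-94 \right)} - T = - 48 \left(36 - 12\right) - 76917 = \left(-48\right) 24 - 76917 = -1152 - 76917 = -78069$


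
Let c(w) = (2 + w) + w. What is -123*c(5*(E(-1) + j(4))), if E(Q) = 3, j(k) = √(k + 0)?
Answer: -6396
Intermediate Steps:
j(k) = √k
c(w) = 2 + 2*w
-123*c(5*(E(-1) + j(4))) = -123*(2 + 2*(5*(3 + √4))) = -123*(2 + 2*(5*(3 + 2))) = -123*(2 + 2*(5*5)) = -123*(2 + 2*25) = -123*(2 + 50) = -123*52 = -6396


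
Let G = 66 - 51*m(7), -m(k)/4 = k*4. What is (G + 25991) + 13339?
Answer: 45108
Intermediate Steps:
m(k) = -16*k (m(k) = -4*k*4 = -16*k)
G = 5778 (G = 66 - (-816)*7 = 66 - 51*(-112) = 66 + 5712 = 5778)
(G + 25991) + 13339 = (5778 + 25991) + 13339 = 31769 + 13339 = 45108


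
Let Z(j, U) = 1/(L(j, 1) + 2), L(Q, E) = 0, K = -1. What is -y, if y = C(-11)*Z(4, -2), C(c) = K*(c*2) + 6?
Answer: -14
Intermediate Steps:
C(c) = 6 - 2*c (C(c) = -c*2 + 6 = -2*c + 6 = 6 - 2*c)
Z(j, U) = ½ (Z(j, U) = 1/(0 + 2) = 1/2 = ½)
y = 14 (y = (6 - 2*(-11))*(½) = (6 + 22)*(½) = 28*(½) = 14)
-y = -1*14 = -14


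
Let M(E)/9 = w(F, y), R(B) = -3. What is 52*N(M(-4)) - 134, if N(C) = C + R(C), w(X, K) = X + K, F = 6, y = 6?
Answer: 5326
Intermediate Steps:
w(X, K) = K + X
M(E) = 108 (M(E) = 9*(6 + 6) = 9*12 = 108)
N(C) = -3 + C (N(C) = C - 3 = -3 + C)
52*N(M(-4)) - 134 = 52*(-3 + 108) - 134 = 52*105 - 134 = 5460 - 134 = 5326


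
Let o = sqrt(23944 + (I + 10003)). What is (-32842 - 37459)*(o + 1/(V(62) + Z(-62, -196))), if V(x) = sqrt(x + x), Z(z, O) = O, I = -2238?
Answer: 3444749/9573 - 70301*sqrt(31709) + 70301*sqrt(31)/19146 ≈ -1.2518e+7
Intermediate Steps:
V(x) = sqrt(2)*sqrt(x) (V(x) = sqrt(2*x) = sqrt(2)*sqrt(x))
o = sqrt(31709) (o = sqrt(23944 + (-2238 + 10003)) = sqrt(23944 + 7765) = sqrt(31709) ≈ 178.07)
(-32842 - 37459)*(o + 1/(V(62) + Z(-62, -196))) = (-32842 - 37459)*(sqrt(31709) + 1/(sqrt(2)*sqrt(62) - 196)) = -70301*(sqrt(31709) + 1/(2*sqrt(31) - 196)) = -70301*(sqrt(31709) + 1/(-196 + 2*sqrt(31))) = -70301*sqrt(31709) - 70301/(-196 + 2*sqrt(31))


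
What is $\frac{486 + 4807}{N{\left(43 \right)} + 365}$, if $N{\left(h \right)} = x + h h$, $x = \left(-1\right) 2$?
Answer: $\frac{67}{28} \approx 2.3929$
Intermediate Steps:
$x = -2$
$N{\left(h \right)} = -2 + h^{2}$ ($N{\left(h \right)} = -2 + h h = -2 + h^{2}$)
$\frac{486 + 4807}{N{\left(43 \right)} + 365} = \frac{486 + 4807}{\left(-2 + 43^{2}\right) + 365} = \frac{5293}{\left(-2 + 1849\right) + 365} = \frac{5293}{1847 + 365} = \frac{5293}{2212} = 5293 \cdot \frac{1}{2212} = \frac{67}{28}$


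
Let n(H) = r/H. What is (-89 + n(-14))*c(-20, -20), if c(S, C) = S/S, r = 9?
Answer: -1255/14 ≈ -89.643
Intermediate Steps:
n(H) = 9/H
c(S, C) = 1
(-89 + n(-14))*c(-20, -20) = (-89 + 9/(-14))*1 = (-89 + 9*(-1/14))*1 = (-89 - 9/14)*1 = -1255/14*1 = -1255/14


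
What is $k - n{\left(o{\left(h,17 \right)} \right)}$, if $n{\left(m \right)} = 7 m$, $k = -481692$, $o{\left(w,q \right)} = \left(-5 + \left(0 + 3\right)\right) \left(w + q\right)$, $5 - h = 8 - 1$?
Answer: $-481482$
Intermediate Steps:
$h = -2$ ($h = 5 - \left(8 - 1\right) = 5 - 7 = -2$)
$o{\left(w,q \right)} = - 2 q - 2 w$ ($o{\left(w,q \right)} = \left(-5 + 3\right) \left(q + w\right) = - 2 \left(q + w\right) = - 2 q - 2 w$)
$k - n{\left(o{\left(h,17 \right)} \right)} = -481692 - 7 \left(\left(-2\right) 17 - -4\right) = -481692 - 7 \left(-34 + 4\right) = -481692 - 7 \left(-30\right) = -481692 - -210 = -481692 + 210 = -481482$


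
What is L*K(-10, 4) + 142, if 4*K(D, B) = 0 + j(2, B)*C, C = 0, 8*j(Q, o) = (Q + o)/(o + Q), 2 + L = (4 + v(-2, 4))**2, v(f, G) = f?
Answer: 142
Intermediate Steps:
L = 2 (L = -2 + (4 - 2)**2 = -2 + 2**2 = -2 + 4 = 2)
j(Q, o) = 1/8 (j(Q, o) = ((Q + o)/(o + Q))/8 = ((Q + o)/(Q + o))/8 = (1/8)*1 = 1/8)
K(D, B) = 0 (K(D, B) = (0 + (1/8)*0)/4 = (0 + 0)/4 = (1/4)*0 = 0)
L*K(-10, 4) + 142 = 2*0 + 142 = 0 + 142 = 142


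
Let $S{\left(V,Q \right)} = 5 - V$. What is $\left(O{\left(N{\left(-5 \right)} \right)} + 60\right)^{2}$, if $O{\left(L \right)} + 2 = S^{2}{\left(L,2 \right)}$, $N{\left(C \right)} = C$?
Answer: $24964$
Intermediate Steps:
$O{\left(L \right)} = -2 + \left(5 - L\right)^{2}$
$\left(O{\left(N{\left(-5 \right)} \right)} + 60\right)^{2} = \left(\left(-2 + \left(-5 - 5\right)^{2}\right) + 60\right)^{2} = \left(\left(-2 + \left(-10\right)^{2}\right) + 60\right)^{2} = \left(\left(-2 + 100\right) + 60\right)^{2} = \left(98 + 60\right)^{2} = 158^{2} = 24964$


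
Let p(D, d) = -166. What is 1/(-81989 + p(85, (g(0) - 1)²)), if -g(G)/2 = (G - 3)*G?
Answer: -1/82155 ≈ -1.2172e-5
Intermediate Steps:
g(G) = -2*G*(-3 + G) (g(G) = -2*(G - 3)*G = -2*(-3 + G)*G = -2*G*(-3 + G))
1/(-81989 + p(85, (g(0) - 1)²)) = 1/(-81989 - 166) = 1/(-82155) = -1/82155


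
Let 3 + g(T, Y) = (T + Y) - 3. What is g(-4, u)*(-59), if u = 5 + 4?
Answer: 59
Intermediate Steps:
u = 9
g(T, Y) = -6 + T + Y (g(T, Y) = -3 + ((T + Y) - 3) = -3 + (-3 + T + Y) = -6 + T + Y)
g(-4, u)*(-59) = (-6 - 4 + 9)*(-59) = -1*(-59) = 59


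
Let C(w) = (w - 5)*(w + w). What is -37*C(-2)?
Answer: -1036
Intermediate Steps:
C(w) = 2*w*(-5 + w) (C(w) = (-5 + w)*(2*w) = 2*w*(-5 + w))
-37*C(-2) = -74*(-2)*(-5 - 2) = -74*(-2)*(-7) = -37*28 = -1036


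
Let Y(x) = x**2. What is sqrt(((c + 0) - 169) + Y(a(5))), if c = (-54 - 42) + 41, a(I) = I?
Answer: I*sqrt(199) ≈ 14.107*I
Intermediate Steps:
c = -55 (c = -96 + 41 = -55)
sqrt(((c + 0) - 169) + Y(a(5))) = sqrt(((-55 + 0) - 169) + 5**2) = sqrt((-55 - 169) + 25) = sqrt(-224 + 25) = sqrt(-199) = I*sqrt(199)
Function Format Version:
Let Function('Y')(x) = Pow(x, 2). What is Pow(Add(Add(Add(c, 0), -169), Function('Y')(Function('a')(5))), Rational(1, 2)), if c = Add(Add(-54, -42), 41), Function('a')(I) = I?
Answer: Mul(I, Pow(199, Rational(1, 2))) ≈ Mul(14.107, I)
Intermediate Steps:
c = -55 (c = Add(-96, 41) = -55)
Pow(Add(Add(Add(c, 0), -169), Function('Y')(Function('a')(5))), Rational(1, 2)) = Pow(Add(Add(Add(-55, 0), -169), Pow(5, 2)), Rational(1, 2)) = Pow(Add(Add(-55, -169), 25), Rational(1, 2)) = Pow(Add(-224, 25), Rational(1, 2)) = Pow(-199, Rational(1, 2)) = Mul(I, Pow(199, Rational(1, 2)))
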